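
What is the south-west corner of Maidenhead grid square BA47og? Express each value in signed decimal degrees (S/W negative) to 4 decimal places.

Field B=1, A=0: +1·20° lon, +0·10° lat → SW at lon -160°, lat -90°.
Square 4, 7: +4·2° lon, +7·1° lat → SW at lon -152°, lat -83°.
Subsquare o=14, g=6: +14·0.0833333° lon, +6·0.0416667° lat → SW at lon -150.833°, lat -82.75°.
latitude -82.7500, longitude -150.8333.

-82.7500, -150.8333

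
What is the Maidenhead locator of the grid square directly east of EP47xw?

EP57aw

Longitude subsquare x = 23; +1 → 24, wraps to 0 = a, carry into square.
Longitude square 4; +1 → 5.
The latitude characters are unchanged.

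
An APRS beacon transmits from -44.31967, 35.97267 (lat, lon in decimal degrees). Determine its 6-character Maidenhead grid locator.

Add 180° to longitude and 90° to latitude: 215.9727, 45.6803.
Field: 215.9727/20 → 10 → K, 45.6803/10 → 4 → E; chars KE.
Square: 15.9727/2 → 7, 5.6803/1 → 5; chars 75.
Subsquare: 1.9727/0.0833333 → 23 → x, 0.6803/0.0416667 → 16 → q; chars xq.

KE75xq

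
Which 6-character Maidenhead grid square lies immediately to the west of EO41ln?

EO41kn

Longitude subsquare l = 11; −1 → 10 = k.
The latitude characters are unchanged.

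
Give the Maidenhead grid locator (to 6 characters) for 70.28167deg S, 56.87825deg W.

GB19nr

Offset from 180°W / 90°S: lon 123.1217°, lat 19.7183°.
Field: lon ⌊123.1217/20⌋ = 6 → G; lat ⌊19.7183/10⌋ = 1 → B.
Square: lon ⌊3.1217/2⌋ = 1; lat ⌊9.7183/1⌋ = 9.
Subsquare: lon ⌊1.1217/0.0833333⌋ = 13 → n; lat ⌊0.7183/0.0416667⌋ = 17 → r.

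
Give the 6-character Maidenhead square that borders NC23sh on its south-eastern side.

Longitude subsquare s = 18; +1 → 19 = t.
Latitude subsquare h = 7; −1 → 6 = g.

NC23tg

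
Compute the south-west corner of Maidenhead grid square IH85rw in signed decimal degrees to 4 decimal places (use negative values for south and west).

Field I=8, H=7: +8·20° lon, +7·10° lat → SW at lon -20°, lat -20°.
Square 8, 5: +8·2° lon, +5·1° lat → SW at lon -4°, lat -15°.
Subsquare r=17, w=22: +17·0.0833333° lon, +22·0.0416667° lat → SW at lon -2.58333°, lat -14.0833°.
latitude -14.0833, longitude -2.5833.

-14.0833, -2.5833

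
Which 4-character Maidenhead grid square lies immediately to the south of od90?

OC99

Latitude square 0; −1 → -1, wraps to 9, carry into field.
Latitude field D = 3; −1 → 2 = C.
The longitude characters are unchanged.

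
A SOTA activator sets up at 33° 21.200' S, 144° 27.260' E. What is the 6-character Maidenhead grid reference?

Shift to the Maidenhead origin (180°W, 90°S): lon 324.4543, lat 56.6467.
Field: 324.4543/20 → 16 → Q, 56.6467/10 → 5 → F; chars QF.
Square: 4.4543/2 → 2, 6.6467/1 → 6; chars 26.
Subsquare: 0.4543/0.0833333 → 5 → f, 0.6467/0.0416667 → 15 → p; chars fp.

QF26fp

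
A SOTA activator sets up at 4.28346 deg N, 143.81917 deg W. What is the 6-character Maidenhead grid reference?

BJ84cg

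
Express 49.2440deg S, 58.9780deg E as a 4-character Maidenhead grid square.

LE90

Shift to the Maidenhead origin (180°W, 90°S): lon 238.98, lat 40.76.
Field: lon ⌊238.98/20⌋ = 11 → L; lat ⌊40.76/10⌋ = 4 → E.
Square: lon ⌊18.98/2⌋ = 9; lat ⌊0.76/1⌋ = 0.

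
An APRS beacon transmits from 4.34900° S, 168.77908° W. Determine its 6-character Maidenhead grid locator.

Offset from 180°W / 90°S: lon 11.2209°, lat 85.6510°.
Field: lon ⌊11.2209/20⌋ = 0 → A; lat ⌊85.6510/10⌋ = 8 → I.
Square: lon ⌊11.2209/2⌋ = 5; lat ⌊5.6510/1⌋ = 5.
Subsquare: lon ⌊1.2209/0.0833333⌋ = 14 → o; lat ⌊0.6510/0.0416667⌋ = 15 → p.

AI55op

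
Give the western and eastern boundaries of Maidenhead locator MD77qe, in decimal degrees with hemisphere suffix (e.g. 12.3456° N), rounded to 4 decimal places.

Field M=12, D=3: +12·20° lon, +3·10° lat → SW at lon 60°, lat -60°.
Square 7, 7: +7·2° lon, +7·1° lat → SW at lon 74°, lat -53°.
Subsquare q=16, e=4: +16·0.0833333° lon, +4·0.0416667° lat → SW at lon 75.3333°, lat -52.8333°.
Cell spans 0.0833333° lon × 0.0416667° lat.
west 75.3333° E, east 75.4167° E.

75.3333° E, 75.4167° E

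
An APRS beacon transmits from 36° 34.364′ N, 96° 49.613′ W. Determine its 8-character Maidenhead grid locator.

Shift to the Maidenhead origin (180°W, 90°S): lon 83.17312, lat 126.57273.
Field: 83.17312/20 → 4 → E, 126.57273/10 → 12 → M; chars EM.
Square: 3.17312/2 → 1, 6.57273/1 → 6; chars 16.
Subsquare: 1.17312/0.0833333 → 14 → o, 0.57273/0.0416667 → 13 → n; chars on.
Extended square: 0.00645/0.00833333 → 0, 0.03107/0.00416667 → 7; chars 07.

EM16on07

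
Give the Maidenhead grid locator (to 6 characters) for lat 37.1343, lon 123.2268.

PM17od

Offset from 180°W / 90°S: lon 303.2268°, lat 127.1343°.
Field: lon ⌊303.2268/20⌋ = 15 → P; lat ⌊127.1343/10⌋ = 12 → M.
Square: lon ⌊3.2268/2⌋ = 1; lat ⌊7.1343/1⌋ = 7.
Subsquare: lon ⌊1.2268/0.0833333⌋ = 14 → o; lat ⌊0.1343/0.0416667⌋ = 3 → d.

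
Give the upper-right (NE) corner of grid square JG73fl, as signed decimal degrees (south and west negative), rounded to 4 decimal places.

Field J=9, G=6: +9·20° lon, +6·10° lat → SW at lon 0°, lat -30°.
Square 7, 3: +7·2° lon, +3·1° lat → SW at lon 14°, lat -27°.
Subsquare f=5, l=11: +5·0.0833333° lon, +11·0.0416667° lat → SW at lon 14.4167°, lat -26.5417°.
Cell spans 0.0833333° lon × 0.0416667° lat. NE corner is SW corner plus one full cell.
latitude -26.5000, longitude 14.5000.

-26.5000, 14.5000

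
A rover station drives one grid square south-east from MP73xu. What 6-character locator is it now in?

Longitude subsquare x = 23; +1 → 24, wraps to 0 = a, carry into square.
Longitude square 7; +1 → 8.
Latitude subsquare u = 20; −1 → 19 = t.

MP83at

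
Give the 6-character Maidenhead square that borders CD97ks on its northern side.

CD97kt

Latitude subsquare s = 18; +1 → 19 = t.
The longitude characters are unchanged.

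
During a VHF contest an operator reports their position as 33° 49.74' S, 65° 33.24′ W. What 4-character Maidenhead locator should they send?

FF76

Shift to the Maidenhead origin (180°W, 90°S): lon 114.45, lat 56.17.
Field: lon ⌊114.45/20⌋ = 5 → F; lat ⌊56.17/10⌋ = 5 → F.
Square: lon ⌊14.45/2⌋ = 7; lat ⌊6.17/1⌋ = 6.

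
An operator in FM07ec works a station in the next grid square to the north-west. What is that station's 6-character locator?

FM07dd

Longitude subsquare e = 4; −1 → 3 = d.
Latitude subsquare c = 2; +1 → 3 = d.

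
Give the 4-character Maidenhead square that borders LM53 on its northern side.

Latitude square 3; +1 → 4.
The longitude characters are unchanged.

LM54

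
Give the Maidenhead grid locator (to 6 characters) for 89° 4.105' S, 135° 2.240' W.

CA20lw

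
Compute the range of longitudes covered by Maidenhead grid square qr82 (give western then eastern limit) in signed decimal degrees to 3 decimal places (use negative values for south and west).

156.000, 158.000

Field Q=16, R=17: +16·20° lon, +17·10° lat → SW at lon 140°, lat 80°.
Square 8, 2: +8·2° lon, +2·1° lat → SW at lon 156°, lat 82°.
Cell spans 2° lon × 1° lat.
west 156.000, east 158.000.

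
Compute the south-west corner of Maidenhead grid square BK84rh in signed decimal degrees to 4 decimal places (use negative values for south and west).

14.2917, -142.5833

Field B=1, K=10: +1·20° lon, +10·10° lat → SW at lon -160°, lat 10°.
Square 8, 4: +8·2° lon, +4·1° lat → SW at lon -144°, lat 14°.
Subsquare r=17, h=7: +17·0.0833333° lon, +7·0.0416667° lat → SW at lon -142.583°, lat 14.2917°.
latitude 14.2917, longitude -142.5833.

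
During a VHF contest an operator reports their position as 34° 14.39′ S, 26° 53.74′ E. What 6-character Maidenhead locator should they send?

Shift to the Maidenhead origin (180°W, 90°S): lon 206.8957, lat 55.7602.
Field: lon ⌊206.8957/20⌋ = 10 → K; lat ⌊55.7602/10⌋ = 5 → F.
Square: lon ⌊6.8957/2⌋ = 3; lat ⌊5.7602/1⌋ = 5.
Subsquare: lon ⌊0.8957/0.0833333⌋ = 10 → k; lat ⌊0.7602/0.0416667⌋ = 18 → s.

KF35ks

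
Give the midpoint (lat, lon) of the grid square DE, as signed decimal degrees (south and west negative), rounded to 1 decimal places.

Field D=3, E=4: +3·20° lon, +4·10° lat → SW at lon -120°, lat -50°.
Cell spans 20° lon × 10° lat. Centre is SW corner plus half of each.
latitude -45.0, longitude -110.0.

-45.0, -110.0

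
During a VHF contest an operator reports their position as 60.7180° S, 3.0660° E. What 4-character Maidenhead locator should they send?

Add 180° to longitude and 90° to latitude: 183.07, 29.28.
Field: 183.07/20 → 9 → J, 29.28/10 → 2 → C; chars JC.
Square: 3.07/2 → 1, 9.28/1 → 9; chars 19.

JC19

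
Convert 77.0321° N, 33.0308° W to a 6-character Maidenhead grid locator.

HQ37la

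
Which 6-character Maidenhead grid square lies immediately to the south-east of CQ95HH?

Longitude subsquare h = 7; +1 → 8 = i.
Latitude subsquare h = 7; −1 → 6 = g.

CQ95ig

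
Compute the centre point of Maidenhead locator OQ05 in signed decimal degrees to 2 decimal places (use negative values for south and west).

75.50, 101.00

Field O=14, Q=16: +14·20° lon, +16·10° lat → SW at lon 100°, lat 70°.
Square 0, 5: +0·2° lon, +5·1° lat → SW at lon 100°, lat 75°.
Cell spans 2° lon × 1° lat. Centre is SW corner plus half of each.
latitude 75.50, longitude 101.00.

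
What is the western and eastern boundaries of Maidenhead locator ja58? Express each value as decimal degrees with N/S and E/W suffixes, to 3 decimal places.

Field J=9, A=0: +9·20° lon, +0·10° lat → SW at lon 0°, lat -90°.
Square 5, 8: +5·2° lon, +8·1° lat → SW at lon 10°, lat -82°.
Cell spans 2° lon × 1° lat.
west 10.000° E, east 12.000° E.

10.000° E, 12.000° E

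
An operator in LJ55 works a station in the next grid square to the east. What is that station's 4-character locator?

Longitude square 5; +1 → 6.
The latitude characters are unchanged.

LJ65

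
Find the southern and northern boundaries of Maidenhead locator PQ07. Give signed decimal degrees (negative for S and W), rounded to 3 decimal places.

Field P=15, Q=16: +15·20° lon, +16·10° lat → SW at lon 120°, lat 70°.
Square 0, 7: +0·2° lon, +7·1° lat → SW at lon 120°, lat 77°.
Cell spans 2° lon × 1° lat.
south 77.000, north 78.000.

77.000, 78.000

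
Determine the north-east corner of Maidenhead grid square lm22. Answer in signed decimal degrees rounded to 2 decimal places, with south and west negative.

33.00, 46.00

Field L=11, M=12: +11·20° lon, +12·10° lat → SW at lon 40°, lat 30°.
Square 2, 2: +2·2° lon, +2·1° lat → SW at lon 44°, lat 32°.
Cell spans 2° lon × 1° lat. NE corner is SW corner plus one full cell.
latitude 33.00, longitude 46.00.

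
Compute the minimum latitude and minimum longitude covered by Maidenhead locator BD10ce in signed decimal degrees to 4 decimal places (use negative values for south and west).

-59.8333, -157.8333

Field B=1, D=3: +1·20° lon, +3·10° lat → SW at lon -160°, lat -60°.
Square 1, 0: +1·2° lon, +0·1° lat → SW at lon -158°, lat -60°.
Subsquare c=2, e=4: +2·0.0833333° lon, +4·0.0416667° lat → SW at lon -157.833°, lat -59.8333°.
latitude -59.8333, longitude -157.8333.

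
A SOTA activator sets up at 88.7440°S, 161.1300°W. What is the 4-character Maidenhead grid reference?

AA91

Shift to the Maidenhead origin (180°W, 90°S): lon 18.87, lat 1.26.
Field: 18.87/20 → 0 → A, 1.26/10 → 0 → A; chars AA.
Square: 18.87/2 → 9, 1.26/1 → 1; chars 91.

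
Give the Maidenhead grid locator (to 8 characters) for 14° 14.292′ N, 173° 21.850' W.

AK34hf67

Shift to the Maidenhead origin (180°W, 90°S): lon 6.63583, lat 104.23820.
Field (20°×10°, letters A–R): 6.63583/20 → 0 → A, 104.23820/10 → 10 → K; chars AK.
Square (2°×1°, digits 0–9): 6.63583/2 → 3, 4.23820/1 → 4; chars 34.
Subsquare (5′×2.5′, letters a–x): 0.63583/0.0833333 → 7 → h, 0.23820/0.0416667 → 5 → f; chars hf.
Extended square (30″×15″, digits 0–9): 0.05250/0.00833333 → 6, 0.02987/0.00416667 → 7; chars 67.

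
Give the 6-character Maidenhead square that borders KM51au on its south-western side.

KM41xt

Longitude subsquare a = 0; −1 → -1, wraps to 23 = x, carry into square.
Longitude square 5; −1 → 4.
Latitude subsquare u = 20; −1 → 19 = t.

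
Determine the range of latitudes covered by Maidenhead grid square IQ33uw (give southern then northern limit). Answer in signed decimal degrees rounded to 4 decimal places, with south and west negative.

73.9167, 73.9583

Field I=8, Q=16: +8·20° lon, +16·10° lat → SW at lon -20°, lat 70°.
Square 3, 3: +3·2° lon, +3·1° lat → SW at lon -14°, lat 73°.
Subsquare u=20, w=22: +20·0.0833333° lon, +22·0.0416667° lat → SW at lon -12.3333°, lat 73.9167°.
Cell spans 0.0833333° lon × 0.0416667° lat.
south 73.9167, north 73.9583.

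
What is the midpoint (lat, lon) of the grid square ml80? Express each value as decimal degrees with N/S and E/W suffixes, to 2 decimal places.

20.50° N, 77.00° E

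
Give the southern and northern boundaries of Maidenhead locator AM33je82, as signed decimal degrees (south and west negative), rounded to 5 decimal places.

33.17500, 33.17917

Field A=0, M=12: +0·20° lon, +12·10° lat → SW at lon -180°, lat 30°.
Square 3, 3: +3·2° lon, +3·1° lat → SW at lon -174°, lat 33°.
Subsquare j=9, e=4: +9·0.0833333° lon, +4·0.0416667° lat → SW at lon -173.25°, lat 33.1667°.
Extended square 8, 2: +8·0.00833333° lon, +2·0.00416667° lat → SW at lon -173.183°, lat 33.175°.
Cell spans 0.00833333° lon × 0.00416667° lat.
south 33.17500, north 33.17917.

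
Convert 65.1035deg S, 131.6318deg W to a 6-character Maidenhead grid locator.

Add 180° to longitude and 90° to latitude: 48.3682, 24.8965.
Field (20°×10°, letters A–R): lon ⌊48.3682/20⌋ = 2 → C; lat ⌊24.8965/10⌋ = 2 → C.
Square (2°×1°, digits 0–9): lon ⌊8.3682/2⌋ = 4; lat ⌊4.8965/1⌋ = 4.
Subsquare (5′×2.5′, letters a–x): lon ⌊0.3682/0.0833333⌋ = 4 → e; lat ⌊0.8965/0.0416667⌋ = 21 → v.

CC44ev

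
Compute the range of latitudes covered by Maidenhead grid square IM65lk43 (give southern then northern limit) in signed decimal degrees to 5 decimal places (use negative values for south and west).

Field I=8, M=12: +8·20° lon, +12·10° lat → SW at lon -20°, lat 30°.
Square 6, 5: +6·2° lon, +5·1° lat → SW at lon -8°, lat 35°.
Subsquare l=11, k=10: +11·0.0833333° lon, +10·0.0416667° lat → SW at lon -7.08333°, lat 35.4167°.
Extended square 4, 3: +4·0.00833333° lon, +3·0.00416667° lat → SW at lon -7.05°, lat 35.4292°.
Cell spans 0.00833333° lon × 0.00416667° lat.
south 35.42917, north 35.43333.

35.42917, 35.43333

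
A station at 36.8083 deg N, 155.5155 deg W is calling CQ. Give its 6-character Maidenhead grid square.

BM26ft

Add 180° to longitude and 90° to latitude: 24.4845, 126.8083.
Field (20°×10°, letters A–R): 24.4845/20 → 1 → B, 126.8083/10 → 12 → M; chars BM.
Square (2°×1°, digits 0–9): 4.4845/2 → 2, 6.8083/1 → 6; chars 26.
Subsquare (5′×2.5′, letters a–x): 0.4845/0.0833333 → 5 → f, 0.8083/0.0416667 → 19 → t; chars ft.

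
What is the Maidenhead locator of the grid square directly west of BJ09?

AJ99

Longitude square 0; −1 → -1, wraps to 9, carry into field.
Longitude field B = 1; −1 → 0 = A.
The latitude characters are unchanged.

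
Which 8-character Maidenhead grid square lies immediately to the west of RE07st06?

RE07rt96

Longitude extended square 0; −1 → -1, wraps to 9, carry into subsquare.
Longitude subsquare s = 18; −1 → 17 = r.
The latitude characters are unchanged.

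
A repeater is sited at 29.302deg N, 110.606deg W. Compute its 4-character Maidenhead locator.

DL49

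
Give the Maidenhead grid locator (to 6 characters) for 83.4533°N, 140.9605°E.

Shift to the Maidenhead origin (180°W, 90°S): lon 320.9605, lat 173.4533.
Field: 320.9605/20 → 16 → Q, 173.4533/10 → 17 → R; chars QR.
Square: 0.9605/2 → 0, 3.4533/1 → 3; chars 03.
Subsquare: 0.9605/0.0833333 → 11 → l, 0.4533/0.0416667 → 10 → k; chars lk.

QR03lk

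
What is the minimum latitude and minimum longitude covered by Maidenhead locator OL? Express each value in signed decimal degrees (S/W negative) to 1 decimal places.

20.0, 100.0

Field O=14, L=11: +14·20° lon, +11·10° lat → SW at lon 100°, lat 20°.
latitude 20.0, longitude 100.0.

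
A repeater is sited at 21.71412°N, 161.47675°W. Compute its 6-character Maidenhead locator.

AL91gr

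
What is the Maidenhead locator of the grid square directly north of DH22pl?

Latitude subsquare l = 11; +1 → 12 = m.
The longitude characters are unchanged.

DH22pm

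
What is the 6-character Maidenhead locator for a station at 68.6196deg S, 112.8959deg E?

OC61kj

Shift to the Maidenhead origin (180°W, 90°S): lon 292.8959, lat 21.3804.
Field: 292.8959/20 → 14 → O, 21.3804/10 → 2 → C; chars OC.
Square: 12.8959/2 → 6, 1.3804/1 → 1; chars 61.
Subsquare: 0.8959/0.0833333 → 10 → k, 0.3804/0.0416667 → 9 → j; chars kj.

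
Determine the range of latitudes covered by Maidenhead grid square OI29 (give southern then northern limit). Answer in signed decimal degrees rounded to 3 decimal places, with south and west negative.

-1.000, 0.000

Field O=14, I=8: +14·20° lon, +8·10° lat → SW at lon 100°, lat -10°.
Square 2, 9: +2·2° lon, +9·1° lat → SW at lon 104°, lat -1°.
Cell spans 2° lon × 1° lat.
south -1.000, north 0.000.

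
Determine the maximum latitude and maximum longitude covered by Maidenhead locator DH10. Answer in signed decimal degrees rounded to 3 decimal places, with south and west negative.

-19.000, -116.000

Field D=3, H=7: +3·20° lon, +7·10° lat → SW at lon -120°, lat -20°.
Square 1, 0: +1·2° lon, +0·1° lat → SW at lon -118°, lat -20°.
Cell spans 2° lon × 1° lat. NE corner is SW corner plus one full cell.
latitude -19.000, longitude -116.000.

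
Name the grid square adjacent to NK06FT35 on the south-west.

Longitude extended square 3; −1 → 2.
Latitude extended square 5; −1 → 4.

NK06ft24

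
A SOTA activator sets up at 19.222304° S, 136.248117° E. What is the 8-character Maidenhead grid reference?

Shift to the Maidenhead origin (180°W, 90°S): lon 316.24812, lat 70.77770.
Field: lon ⌊316.24812/20⌋ = 15 → P; lat ⌊70.77770/10⌋ = 7 → H.
Square: lon ⌊16.24812/2⌋ = 8; lat ⌊0.77770/1⌋ = 0.
Subsquare: lon ⌊0.24812/0.0833333⌋ = 2 → c; lat ⌊0.77770/0.0416667⌋ = 18 → s.
Extended square: lon ⌊0.08145/0.00833333⌋ = 9; lat ⌊0.02770/0.00416667⌋ = 6.

PH80cs96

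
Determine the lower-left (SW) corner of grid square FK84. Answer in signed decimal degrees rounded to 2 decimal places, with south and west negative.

Field F=5, K=10: +5·20° lon, +10·10° lat → SW at lon -80°, lat 10°.
Square 8, 4: +8·2° lon, +4·1° lat → SW at lon -64°, lat 14°.
latitude 14.00, longitude -64.00.

14.00, -64.00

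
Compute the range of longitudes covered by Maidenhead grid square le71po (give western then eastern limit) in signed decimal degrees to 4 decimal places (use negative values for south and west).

Field L=11, E=4: +11·20° lon, +4·10° lat → SW at lon 40°, lat -50°.
Square 7, 1: +7·2° lon, +1·1° lat → SW at lon 54°, lat -49°.
Subsquare p=15, o=14: +15·0.0833333° lon, +14·0.0416667° lat → SW at lon 55.25°, lat -48.4167°.
Cell spans 0.0833333° lon × 0.0416667° lat.
west 55.2500, east 55.3333.

55.2500, 55.3333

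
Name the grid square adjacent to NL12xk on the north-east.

NL22al

Longitude subsquare x = 23; +1 → 24, wraps to 0 = a, carry into square.
Longitude square 1; +1 → 2.
Latitude subsquare k = 10; +1 → 11 = l.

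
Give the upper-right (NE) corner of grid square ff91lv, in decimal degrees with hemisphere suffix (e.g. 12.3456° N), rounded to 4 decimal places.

38.0833° S, 61.0000° W

Field F=5, F=5: +5·20° lon, +5·10° lat → SW at lon -80°, lat -40°.
Square 9, 1: +9·2° lon, +1·1° lat → SW at lon -62°, lat -39°.
Subsquare l=11, v=21: +11·0.0833333° lon, +21·0.0416667° lat → SW at lon -61.0833°, lat -38.125°.
Cell spans 0.0833333° lon × 0.0416667° lat. NE corner is SW corner plus one full cell.
latitude 38.0833° S, longitude 61.0000° W.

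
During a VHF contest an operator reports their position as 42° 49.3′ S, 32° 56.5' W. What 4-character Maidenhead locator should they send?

Add 180° to longitude and 90° to latitude: 147.06, 47.18.
Field: 147.06/20 → 7 → H, 47.18/10 → 4 → E; chars HE.
Square: 7.06/2 → 3, 7.18/1 → 7; chars 37.

HE37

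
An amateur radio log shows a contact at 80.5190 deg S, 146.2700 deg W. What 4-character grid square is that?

Offset from 180°W / 90°S: lon 33.73°, lat 9.48°.
Field: lon ⌊33.73/20⌋ = 1 → B; lat ⌊9.48/10⌋ = 0 → A.
Square: lon ⌊13.73/2⌋ = 6; lat ⌊9.48/1⌋ = 9.

BA69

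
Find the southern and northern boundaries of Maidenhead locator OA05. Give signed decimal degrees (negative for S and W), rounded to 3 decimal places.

-85.000, -84.000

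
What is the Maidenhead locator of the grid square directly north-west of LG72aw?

LG62xx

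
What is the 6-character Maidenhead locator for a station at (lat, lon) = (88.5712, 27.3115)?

Add 180° to longitude and 90° to latitude: 207.3115, 178.5712.
Field: lon ⌊207.3115/20⌋ = 10 → K; lat ⌊178.5712/10⌋ = 17 → R.
Square: lon ⌊7.3115/2⌋ = 3; lat ⌊8.5712/1⌋ = 8.
Subsquare: lon ⌊1.3115/0.0833333⌋ = 15 → p; lat ⌊0.5712/0.0416667⌋ = 13 → n.

KR38pn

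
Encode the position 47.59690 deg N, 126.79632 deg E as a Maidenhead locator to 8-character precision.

PN37jo53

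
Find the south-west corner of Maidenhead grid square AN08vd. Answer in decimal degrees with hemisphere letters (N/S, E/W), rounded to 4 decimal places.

48.1250° N, 178.2500° W

Field A=0, N=13: +0·20° lon, +13·10° lat → SW at lon -180°, lat 40°.
Square 0, 8: +0·2° lon, +8·1° lat → SW at lon -180°, lat 48°.
Subsquare v=21, d=3: +21·0.0833333° lon, +3·0.0416667° lat → SW at lon -178.25°, lat 48.125°.
latitude 48.1250° N, longitude 178.2500° W.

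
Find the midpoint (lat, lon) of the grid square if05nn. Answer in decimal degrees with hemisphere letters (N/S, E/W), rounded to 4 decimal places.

Field I=8, F=5: +8·20° lon, +5·10° lat → SW at lon -20°, lat -40°.
Square 0, 5: +0·2° lon, +5·1° lat → SW at lon -20°, lat -35°.
Subsquare n=13, n=13: +13·0.0833333° lon, +13·0.0416667° lat → SW at lon -18.9167°, lat -34.4583°.
Cell spans 0.0833333° lon × 0.0416667° lat. Centre is SW corner plus half of each.
latitude 34.4375° S, longitude 18.8750° W.

34.4375° S, 18.8750° W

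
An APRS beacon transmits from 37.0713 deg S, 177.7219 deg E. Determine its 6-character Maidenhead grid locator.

Shift to the Maidenhead origin (180°W, 90°S): lon 357.7219, lat 52.9287.
Field: lon ⌊357.7219/20⌋ = 17 → R; lat ⌊52.9287/10⌋ = 5 → F.
Square: lon ⌊17.7219/2⌋ = 8; lat ⌊2.9287/1⌋ = 2.
Subsquare: lon ⌊1.7219/0.0833333⌋ = 20 → u; lat ⌊0.9287/0.0416667⌋ = 22 → w.

RF82uw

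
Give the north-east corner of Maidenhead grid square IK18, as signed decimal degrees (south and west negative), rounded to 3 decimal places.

Field I=8, K=10: +8·20° lon, +10·10° lat → SW at lon -20°, lat 10°.
Square 1, 8: +1·2° lon, +8·1° lat → SW at lon -18°, lat 18°.
Cell spans 2° lon × 1° lat. NE corner is SW corner plus one full cell.
latitude 19.000, longitude -16.000.

19.000, -16.000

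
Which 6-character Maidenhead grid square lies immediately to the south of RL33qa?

RL32qx

Latitude subsquare a = 0; −1 → -1, wraps to 23 = x, carry into square.
Latitude square 3; −1 → 2.
The longitude characters are unchanged.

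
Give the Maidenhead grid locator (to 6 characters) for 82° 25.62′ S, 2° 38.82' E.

Add 180° to longitude and 90° to latitude: 182.6470, 7.5730.
Field (20°×10°, letters A–R): lon ⌊182.6470/20⌋ = 9 → J; lat ⌊7.5730/10⌋ = 0 → A.
Square (2°×1°, digits 0–9): lon ⌊2.6470/2⌋ = 1; lat ⌊7.5730/1⌋ = 7.
Subsquare (5′×2.5′, letters a–x): lon ⌊0.6470/0.0833333⌋ = 7 → h; lat ⌊0.5730/0.0416667⌋ = 13 → n.

JA17hn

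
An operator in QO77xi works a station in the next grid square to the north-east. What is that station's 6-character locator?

Longitude subsquare x = 23; +1 → 24, wraps to 0 = a, carry into square.
Longitude square 7; +1 → 8.
Latitude subsquare i = 8; +1 → 9 = j.

QO87aj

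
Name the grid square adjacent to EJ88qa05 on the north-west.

EJ88pa96

Longitude extended square 0; −1 → -1, wraps to 9, carry into subsquare.
Longitude subsquare q = 16; −1 → 15 = p.
Latitude extended square 5; +1 → 6.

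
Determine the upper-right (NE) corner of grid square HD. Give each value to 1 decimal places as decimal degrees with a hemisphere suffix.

50.0° S, 20.0° W

Field H=7, D=3: +7·20° lon, +3·10° lat → SW at lon -40°, lat -60°.
Cell spans 20° lon × 10° lat. NE corner is SW corner plus one full cell.
latitude 50.0° S, longitude 20.0° W.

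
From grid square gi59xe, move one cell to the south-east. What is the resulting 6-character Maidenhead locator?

Longitude subsquare x = 23; +1 → 24, wraps to 0 = a, carry into square.
Longitude square 5; +1 → 6.
Latitude subsquare e = 4; −1 → 3 = d.

GI69ad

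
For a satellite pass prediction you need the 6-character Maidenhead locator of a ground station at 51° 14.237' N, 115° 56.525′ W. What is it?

DO21af

Shift to the Maidenhead origin (180°W, 90°S): lon 64.0579, lat 141.2373.
Field (20°×10°, letters A–R): lon ⌊64.0579/20⌋ = 3 → D; lat ⌊141.2373/10⌋ = 14 → O.
Square (2°×1°, digits 0–9): lon ⌊4.0579/2⌋ = 2; lat ⌊1.2373/1⌋ = 1.
Subsquare (5′×2.5′, letters a–x): lon ⌊0.0579/0.0833333⌋ = 0 → a; lat ⌊0.2373/0.0416667⌋ = 5 → f.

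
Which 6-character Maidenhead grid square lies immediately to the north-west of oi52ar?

OI42xs

Longitude subsquare a = 0; −1 → -1, wraps to 23 = x, carry into square.
Longitude square 5; −1 → 4.
Latitude subsquare r = 17; +1 → 18 = s.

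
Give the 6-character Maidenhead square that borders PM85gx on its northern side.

PM86ga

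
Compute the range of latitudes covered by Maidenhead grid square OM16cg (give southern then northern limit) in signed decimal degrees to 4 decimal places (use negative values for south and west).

Field O=14, M=12: +14·20° lon, +12·10° lat → SW at lon 100°, lat 30°.
Square 1, 6: +1·2° lon, +6·1° lat → SW at lon 102°, lat 36°.
Subsquare c=2, g=6: +2·0.0833333° lon, +6·0.0416667° lat → SW at lon 102.167°, lat 36.25°.
Cell spans 0.0833333° lon × 0.0416667° lat.
south 36.2500, north 36.2917.

36.2500, 36.2917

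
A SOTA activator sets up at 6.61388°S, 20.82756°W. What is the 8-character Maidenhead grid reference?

Shift to the Maidenhead origin (180°W, 90°S): lon 159.17244, lat 83.38612.
Field: lon ⌊159.17244/20⌋ = 7 → H; lat ⌊83.38612/10⌋ = 8 → I.
Square: lon ⌊19.17244/2⌋ = 9; lat ⌊3.38612/1⌋ = 3.
Subsquare: lon ⌊1.17244/0.0833333⌋ = 14 → o; lat ⌊0.38612/0.0416667⌋ = 9 → j.
Extended square: lon ⌊0.00577/0.00833333⌋ = 0; lat ⌊0.01112/0.00416667⌋ = 2.

HI93oj02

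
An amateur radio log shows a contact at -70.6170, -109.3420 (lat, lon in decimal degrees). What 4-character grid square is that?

Offset from 180°W / 90°S: lon 70.66°, lat 19.38°.
Field: 70.66/20 → 3 → D, 19.38/10 → 1 → B; chars DB.
Square: 10.66/2 → 5, 9.38/1 → 9; chars 59.

DB59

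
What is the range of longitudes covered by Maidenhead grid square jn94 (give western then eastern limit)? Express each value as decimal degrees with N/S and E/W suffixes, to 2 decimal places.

Field J=9, N=13: +9·20° lon, +13·10° lat → SW at lon 0°, lat 40°.
Square 9, 4: +9·2° lon, +4·1° lat → SW at lon 18°, lat 44°.
Cell spans 2° lon × 1° lat.
west 18.00° E, east 20.00° E.

18.00° E, 20.00° E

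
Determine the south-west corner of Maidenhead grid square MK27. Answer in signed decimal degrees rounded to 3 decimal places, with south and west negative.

17.000, 64.000

Field M=12, K=10: +12·20° lon, +10·10° lat → SW at lon 60°, lat 10°.
Square 2, 7: +2·2° lon, +7·1° lat → SW at lon 64°, lat 17°.
latitude 17.000, longitude 64.000.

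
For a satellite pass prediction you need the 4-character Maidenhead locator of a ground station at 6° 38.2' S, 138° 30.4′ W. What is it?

CI03

Shift to the Maidenhead origin (180°W, 90°S): lon 41.49, lat 83.36.
Field: 41.49/20 → 2 → C, 83.36/10 → 8 → I; chars CI.
Square: 1.49/2 → 0, 3.36/1 → 3; chars 03.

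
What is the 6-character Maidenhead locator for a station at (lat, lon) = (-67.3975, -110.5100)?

Add 180° to longitude and 90° to latitude: 69.4900, 22.6025.
Field: lon ⌊69.4900/20⌋ = 3 → D; lat ⌊22.6025/10⌋ = 2 → C.
Square: lon ⌊9.4900/2⌋ = 4; lat ⌊2.6025/1⌋ = 2.
Subsquare: lon ⌊1.4900/0.0833333⌋ = 17 → r; lat ⌊0.6025/0.0416667⌋ = 14 → o.

DC42ro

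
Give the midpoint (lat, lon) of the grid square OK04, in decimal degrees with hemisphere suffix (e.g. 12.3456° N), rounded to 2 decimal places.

14.50° N, 101.00° E

Field O=14, K=10: +14·20° lon, +10·10° lat → SW at lon 100°, lat 10°.
Square 0, 4: +0·2° lon, +4·1° lat → SW at lon 100°, lat 14°.
Cell spans 2° lon × 1° lat. Centre is SW corner plus half of each.
latitude 14.50° N, longitude 101.00° E.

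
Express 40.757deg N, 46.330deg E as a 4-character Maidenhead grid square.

Add 180° to longitude and 90° to latitude: 226.33, 130.76.
Field: 226.33/20 → 11 → L, 130.76/10 → 13 → N; chars LN.
Square: 6.33/2 → 3, 0.76/1 → 0; chars 30.

LN30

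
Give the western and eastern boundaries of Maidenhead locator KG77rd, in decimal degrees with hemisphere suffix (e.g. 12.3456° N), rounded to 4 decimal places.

Field K=10, G=6: +10·20° lon, +6·10° lat → SW at lon 20°, lat -30°.
Square 7, 7: +7·2° lon, +7·1° lat → SW at lon 34°, lat -23°.
Subsquare r=17, d=3: +17·0.0833333° lon, +3·0.0416667° lat → SW at lon 35.4167°, lat -22.875°.
Cell spans 0.0833333° lon × 0.0416667° lat.
west 35.4167° E, east 35.5000° E.

35.4167° E, 35.5000° E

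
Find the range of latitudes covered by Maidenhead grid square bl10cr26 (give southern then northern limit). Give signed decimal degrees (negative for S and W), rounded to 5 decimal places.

20.73333, 20.73750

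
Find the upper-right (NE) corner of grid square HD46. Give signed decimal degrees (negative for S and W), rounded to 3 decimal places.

-53.000, -30.000

Field H=7, D=3: +7·20° lon, +3·10° lat → SW at lon -40°, lat -60°.
Square 4, 6: +4·2° lon, +6·1° lat → SW at lon -32°, lat -54°.
Cell spans 2° lon × 1° lat. NE corner is SW corner plus one full cell.
latitude -53.000, longitude -30.000.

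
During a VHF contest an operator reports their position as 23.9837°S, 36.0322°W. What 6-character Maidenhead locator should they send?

Shift to the Maidenhead origin (180°W, 90°S): lon 143.9678, lat 66.0163.
Field (20°×10°, letters A–R): lon ⌊143.9678/20⌋ = 7 → H; lat ⌊66.0163/10⌋ = 6 → G.
Square (2°×1°, digits 0–9): lon ⌊3.9678/2⌋ = 1; lat ⌊6.0163/1⌋ = 6.
Subsquare (5′×2.5′, letters a–x): lon ⌊1.9678/0.0833333⌋ = 23 → x; lat ⌊0.0163/0.0416667⌋ = 0 → a.

HG16xa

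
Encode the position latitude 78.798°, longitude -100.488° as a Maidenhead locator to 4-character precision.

DQ98

Shift to the Maidenhead origin (180°W, 90°S): lon 79.51, lat 168.80.
Field: 79.51/20 → 3 → D, 168.80/10 → 16 → Q; chars DQ.
Square: 19.51/2 → 9, 8.80/1 → 8; chars 98.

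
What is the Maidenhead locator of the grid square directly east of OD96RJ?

Longitude subsquare r = 17; +1 → 18 = s.
The latitude characters are unchanged.

OD96sj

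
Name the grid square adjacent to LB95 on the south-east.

MB04

Longitude square 9; +1 → 10, wraps to 0, carry into field.
Longitude field L = 11; +1 → 12 = M.
Latitude square 5; −1 → 4.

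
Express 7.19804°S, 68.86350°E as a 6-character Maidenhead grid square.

MI42kt

Add 180° to longitude and 90° to latitude: 248.8635, 82.8020.
Field: 248.8635/20 → 12 → M, 82.8020/10 → 8 → I; chars MI.
Square: 8.8635/2 → 4, 2.8020/1 → 2; chars 42.
Subsquare: 0.8635/0.0833333 → 10 → k, 0.8020/0.0416667 → 19 → t; chars kt.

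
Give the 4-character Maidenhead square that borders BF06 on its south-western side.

Longitude square 0; −1 → -1, wraps to 9, carry into field.
Longitude field B = 1; −1 → 0 = A.
Latitude square 6; −1 → 5.

AF95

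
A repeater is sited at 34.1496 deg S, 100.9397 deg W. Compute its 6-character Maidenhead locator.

DF95mu

Offset from 180°W / 90°S: lon 79.0603°, lat 55.8504°.
Field: 79.0603/20 → 3 → D, 55.8504/10 → 5 → F; chars DF.
Square: 19.0603/2 → 9, 5.8504/1 → 5; chars 95.
Subsquare: 1.0603/0.0833333 → 12 → m, 0.8504/0.0416667 → 20 → u; chars mu.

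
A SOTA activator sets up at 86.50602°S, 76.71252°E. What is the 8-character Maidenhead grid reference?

Offset from 180°W / 90°S: lon 256.71252°, lat 3.49398°.
Field (20°×10°, letters A–R): lon ⌊256.71252/20⌋ = 12 → M; lat ⌊3.49398/10⌋ = 0 → A.
Square (2°×1°, digits 0–9): lon ⌊16.71252/2⌋ = 8; lat ⌊3.49398/1⌋ = 3.
Subsquare (5′×2.5′, letters a–x): lon ⌊0.71252/0.0833333⌋ = 8 → i; lat ⌊0.49398/0.0416667⌋ = 11 → l.
Extended square (30″×15″, digits 0–9): lon ⌊0.04585/0.00833333⌋ = 5; lat ⌊0.03565/0.00416667⌋ = 8.

MA83il58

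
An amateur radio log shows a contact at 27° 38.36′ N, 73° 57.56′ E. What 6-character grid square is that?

ML67xp

Shift to the Maidenhead origin (180°W, 90°S): lon 253.9593, lat 117.6393.
Field: lon ⌊253.9593/20⌋ = 12 → M; lat ⌊117.6393/10⌋ = 11 → L.
Square: lon ⌊13.9593/2⌋ = 6; lat ⌊7.6393/1⌋ = 7.
Subsquare: lon ⌊1.9593/0.0833333⌋ = 23 → x; lat ⌊0.6393/0.0416667⌋ = 15 → p.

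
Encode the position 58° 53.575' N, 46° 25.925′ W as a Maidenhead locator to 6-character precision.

GO68sv

Add 180° to longitude and 90° to latitude: 133.5679, 148.8929.
Field: lon ⌊133.5679/20⌋ = 6 → G; lat ⌊148.8929/10⌋ = 14 → O.
Square: lon ⌊13.5679/2⌋ = 6; lat ⌊8.8929/1⌋ = 8.
Subsquare: lon ⌊1.5679/0.0833333⌋ = 18 → s; lat ⌊0.8929/0.0416667⌋ = 21 → v.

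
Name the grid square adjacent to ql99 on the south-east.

RL08

Longitude square 9; +1 → 10, wraps to 0, carry into field.
Longitude field Q = 16; +1 → 17 = R.
Latitude square 9; −1 → 8.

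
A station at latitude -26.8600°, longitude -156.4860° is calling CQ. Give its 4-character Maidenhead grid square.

Offset from 180°W / 90°S: lon 23.51°, lat 63.14°.
Field: 23.51/20 → 1 → B, 63.14/10 → 6 → G; chars BG.
Square: 3.51/2 → 1, 3.14/1 → 3; chars 13.

BG13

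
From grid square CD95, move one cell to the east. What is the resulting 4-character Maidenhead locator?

DD05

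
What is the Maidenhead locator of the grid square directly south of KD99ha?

KD98hx

Latitude subsquare a = 0; −1 → -1, wraps to 23 = x, carry into square.
Latitude square 9; −1 → 8.
The longitude characters are unchanged.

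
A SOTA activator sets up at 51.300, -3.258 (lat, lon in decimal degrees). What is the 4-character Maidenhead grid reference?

Shift to the Maidenhead origin (180°W, 90°S): lon 176.74, lat 141.30.
Field: lon ⌊176.74/20⌋ = 8 → I; lat ⌊141.30/10⌋ = 14 → O.
Square: lon ⌊16.74/2⌋ = 8; lat ⌊1.30/1⌋ = 1.

IO81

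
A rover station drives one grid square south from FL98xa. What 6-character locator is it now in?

FL97xx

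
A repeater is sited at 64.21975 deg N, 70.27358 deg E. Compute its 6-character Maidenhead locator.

MP54df

Offset from 180°W / 90°S: lon 250.2736°, lat 154.2198°.
Field (20°×10°, letters A–R): lon ⌊250.2736/20⌋ = 12 → M; lat ⌊154.2198/10⌋ = 15 → P.
Square (2°×1°, digits 0–9): lon ⌊10.2736/2⌋ = 5; lat ⌊4.2198/1⌋ = 4.
Subsquare (5′×2.5′, letters a–x): lon ⌊0.2736/0.0833333⌋ = 3 → d; lat ⌊0.2198/0.0416667⌋ = 5 → f.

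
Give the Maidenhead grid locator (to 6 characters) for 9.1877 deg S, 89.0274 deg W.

EI50lt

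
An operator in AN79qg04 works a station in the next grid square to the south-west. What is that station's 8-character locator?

AN79pg93

Longitude extended square 0; −1 → -1, wraps to 9, carry into subsquare.
Longitude subsquare q = 16; −1 → 15 = p.
Latitude extended square 4; −1 → 3.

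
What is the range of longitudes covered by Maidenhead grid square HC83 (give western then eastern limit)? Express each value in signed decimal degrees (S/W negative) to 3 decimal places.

-24.000, -22.000

Field H=7, C=2: +7·20° lon, +2·10° lat → SW at lon -40°, lat -70°.
Square 8, 3: +8·2° lon, +3·1° lat → SW at lon -24°, lat -67°.
Cell spans 2° lon × 1° lat.
west -24.000, east -22.000.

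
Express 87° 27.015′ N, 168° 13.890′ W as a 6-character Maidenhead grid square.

AR57vk

Shift to the Maidenhead origin (180°W, 90°S): lon 11.7685, lat 177.4502.
Field: lon ⌊11.7685/20⌋ = 0 → A; lat ⌊177.4502/10⌋ = 17 → R.
Square: lon ⌊11.7685/2⌋ = 5; lat ⌊7.4502/1⌋ = 7.
Subsquare: lon ⌊1.7685/0.0833333⌋ = 21 → v; lat ⌊0.4502/0.0416667⌋ = 10 → k.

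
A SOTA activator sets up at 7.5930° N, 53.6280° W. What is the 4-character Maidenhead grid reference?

GJ37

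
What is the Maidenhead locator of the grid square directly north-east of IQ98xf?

JQ08ag

Longitude subsquare x = 23; +1 → 24, wraps to 0 = a, carry into square.
Longitude square 9; +1 → 10, wraps to 0, carry into field.
Longitude field I = 8; +1 → 9 = J.
Latitude subsquare f = 5; +1 → 6 = g.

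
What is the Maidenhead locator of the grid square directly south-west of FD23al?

FD13xk

Longitude subsquare a = 0; −1 → -1, wraps to 23 = x, carry into square.
Longitude square 2; −1 → 1.
Latitude subsquare l = 11; −1 → 10 = k.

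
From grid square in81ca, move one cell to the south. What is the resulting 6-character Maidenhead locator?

IN80cx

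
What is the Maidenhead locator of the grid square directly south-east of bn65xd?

BN75ac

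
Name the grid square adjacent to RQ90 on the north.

Latitude square 0; +1 → 1.
The longitude characters are unchanged.

RQ91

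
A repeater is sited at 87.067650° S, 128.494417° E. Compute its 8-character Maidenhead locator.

Offset from 180°W / 90°S: lon 308.49442°, lat 2.93235°.
Field (20°×10°, letters A–R): lon ⌊308.49442/20⌋ = 15 → P; lat ⌊2.93235/10⌋ = 0 → A.
Square (2°×1°, digits 0–9): lon ⌊8.49442/2⌋ = 4; lat ⌊2.93235/1⌋ = 2.
Subsquare (5′×2.5′, letters a–x): lon ⌊0.49442/0.0833333⌋ = 5 → f; lat ⌊0.93235/0.0416667⌋ = 22 → w.
Extended square (30″×15″, digits 0–9): lon ⌊0.07775/0.00833333⌋ = 9; lat ⌊0.01568/0.00416667⌋ = 3.

PA42fw93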